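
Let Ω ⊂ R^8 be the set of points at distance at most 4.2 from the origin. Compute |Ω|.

The n-ball volume is π^(n/2)·r^n/Γ(n/2+1). With n=8, r=4.2: V ≈ 392991.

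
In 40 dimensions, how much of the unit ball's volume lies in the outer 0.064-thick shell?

1 - (1-0.064)^40 ≈ 0.929037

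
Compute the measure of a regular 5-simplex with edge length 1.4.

For a regular n-simplex with edge a, V = (a^n / n!)·√((n+1)/2^n). With a=1.4, n=5: V ≈ 0.0194071.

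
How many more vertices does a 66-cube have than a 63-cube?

The 66-cube has 2^66 = 73786976294838206464 vertices. The 63-cube has 2^63 = 9223372036854775808 vertices. Difference: 73786976294838206464 - 9223372036854775808 = 64563604257983430656.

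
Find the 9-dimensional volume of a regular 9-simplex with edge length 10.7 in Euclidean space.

Volume = 10.7^9 · √(10/2^9) / 9! ≈ 708.037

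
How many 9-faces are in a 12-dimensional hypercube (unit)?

Number of 9-faces = C(12,9) · 2^(12-9) = 220 · 8 = 1760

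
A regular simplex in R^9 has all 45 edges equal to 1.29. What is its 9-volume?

V_9 = √(10) · 1.29^9 / (9! · 2^(9/2)) ≈ 3.80986e-06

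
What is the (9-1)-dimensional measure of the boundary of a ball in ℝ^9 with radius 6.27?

S = n·V_n(r)/r = 9·V_9(6.27)/6.27 (volume-to-surface relation), giving 7.09089e+07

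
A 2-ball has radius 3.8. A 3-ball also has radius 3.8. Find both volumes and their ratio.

V_2(3.8) ≈ 45.3646. V_3(3.8) ≈ 229.847. Ratio V_2/V_3 ≈ 0.1974.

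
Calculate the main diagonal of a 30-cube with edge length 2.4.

Diagonal = √30 · 2.4 ≈ 13.1453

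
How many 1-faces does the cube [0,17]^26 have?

The 26-cube has n·2^(n-1) = 26·2^25 = 26·33554432 = 872415232 edges.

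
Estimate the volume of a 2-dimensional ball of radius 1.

V = π ≈ 3.14159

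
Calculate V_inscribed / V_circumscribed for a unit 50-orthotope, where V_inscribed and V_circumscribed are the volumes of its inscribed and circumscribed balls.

V_in/V_out = n^(-n/2) = 50^(-50/2) ≈ 3.35544e-43.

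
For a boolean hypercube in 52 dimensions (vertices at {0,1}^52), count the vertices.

The 52-cube has 2^52 = 4503599627370496 vertices.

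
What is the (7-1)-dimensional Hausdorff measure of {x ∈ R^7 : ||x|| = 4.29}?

S = n·V_n(r)/r = 7·V_7(4.29)/4.29 (volume-to-surface relation), giving 206168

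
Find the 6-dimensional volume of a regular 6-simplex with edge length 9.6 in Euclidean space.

Volume = 9.6^6 · √(7/2^6) / 6! ≈ 359.546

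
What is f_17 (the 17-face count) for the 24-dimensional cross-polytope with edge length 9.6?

Each 17-face is the convex hull of 18 vertices, one chosen as ±e_i from each of 18 distinct axes: 2^18·C(24,18) = 35283533824.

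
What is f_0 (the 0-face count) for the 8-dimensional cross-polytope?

An n-cross-polytope has 2^(k+1)·C(n,k+1) k-faces. Here 2^1·C(8,1) = 2·8 = 16.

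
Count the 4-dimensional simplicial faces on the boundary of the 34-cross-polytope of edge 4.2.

f_4(34-orthoplex) = 2^5 · (34 choose 5) = 8904192.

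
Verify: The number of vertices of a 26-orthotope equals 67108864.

True. The 26-cube has 2^26 = 67108864 vertices.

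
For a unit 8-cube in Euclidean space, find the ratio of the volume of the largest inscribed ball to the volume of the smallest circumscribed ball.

Volume scales as r^n, and r_in/r_out = 1/√8, giving (1/√8)^8 ≈ 0.000244141.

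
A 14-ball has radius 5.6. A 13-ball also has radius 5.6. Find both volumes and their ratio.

V_14(5.6) ≈ 1.78752e+10. V_13(5.6) ≈ 4.85049e+09. Ratio V_14/V_13 ≈ 3.685.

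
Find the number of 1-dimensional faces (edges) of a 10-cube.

Each of the 2^10 = 1024 vertices has degree 10; total edges = 10·2^10/2 = 5120.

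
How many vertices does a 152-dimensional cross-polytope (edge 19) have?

Number of vertices = 2n = 304.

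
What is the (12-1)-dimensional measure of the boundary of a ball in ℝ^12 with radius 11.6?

The surface area of an n-ball is 2π^(n/2) r^(n-1) / Γ(n/2). For n=12, r=11.6: 8.19947e+12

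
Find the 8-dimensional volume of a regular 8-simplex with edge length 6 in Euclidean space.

For a regular n-simplex with edge a, V = (a^n / n!)·√((n+1)/2^n). With a=6, n=8: V ≈ 7.81071.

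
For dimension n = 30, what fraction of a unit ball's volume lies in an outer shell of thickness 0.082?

1 - (1-0.082)^30 ≈ 0.923214 ≈ 92.32%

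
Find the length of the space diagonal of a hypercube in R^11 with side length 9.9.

d = √(9.9² + 9.9² + ... + 9.9²) [11 terms] = √(11·9.9²) = 9.9√11 ≈ 32.8346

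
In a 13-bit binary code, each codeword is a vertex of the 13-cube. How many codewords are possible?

Each vertex is a binary string of length 13, so there are 2^13 = 8192.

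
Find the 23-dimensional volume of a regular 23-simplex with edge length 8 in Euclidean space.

V = (8^23 / 23!) · √((23+1) / 2^23) ≈ 3.86221e-05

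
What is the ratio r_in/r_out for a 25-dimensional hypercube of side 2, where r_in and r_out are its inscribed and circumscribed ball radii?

r_in = 2/2 (half the side); r_out = 2√25/2 (half the diagonal). Ratio = 1/√25 ≈ 0.2.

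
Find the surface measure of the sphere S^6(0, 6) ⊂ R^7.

S = n·V_n(r)/r = 7·V_7(6)/6 (volume-to-surface relation), giving 248832·π^3/5 ≈ 1.54307e+06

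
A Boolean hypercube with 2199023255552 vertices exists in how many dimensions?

n = log_2(2199023255552) = 41.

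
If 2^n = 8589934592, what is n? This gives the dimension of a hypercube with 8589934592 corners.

The n-cube has 2^n vertices, and 8589934592 = 2^33, so n = 33.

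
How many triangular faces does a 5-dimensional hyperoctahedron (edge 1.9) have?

An n-cross-polytope has 2^(k+1)·C(n,k+1) k-faces. Here 2^3·C(5,3) = 8·10 = 80.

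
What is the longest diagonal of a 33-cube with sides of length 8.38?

Diagonal = √33 · 8.38 ≈ 48.1394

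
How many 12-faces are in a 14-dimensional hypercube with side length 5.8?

Choose 12 of 14 axes to span the face (C(14,12) = 91 ways), then fix each of the remaining 2 coordinates at one of its two extreme values (2^2 = 4 ways): 91·4 = 364.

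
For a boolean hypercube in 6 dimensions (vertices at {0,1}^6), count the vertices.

Each vertex is a binary string of length 6, so there are 2^6 = 64.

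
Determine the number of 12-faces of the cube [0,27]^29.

An n-cube has C(n,k)·2^(n-k) k-faces. Here C(29,12)·2^17 = 51895935·131072 = 6802103992320.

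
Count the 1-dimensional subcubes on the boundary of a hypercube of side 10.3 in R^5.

f_1(5-cube) = (5 choose 1) · 2^4 = 80.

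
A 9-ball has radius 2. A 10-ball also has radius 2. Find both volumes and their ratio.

V_9(2) ≈ 1688.84. V_10(2) ≈ 2611.37. Ratio V_9/V_10 ≈ 0.6467.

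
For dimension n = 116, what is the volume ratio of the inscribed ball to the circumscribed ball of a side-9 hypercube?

Volume scales as r^n, and r_in/r_out = 1/√116, giving (1/√116)^116 ≈ 1.82573e-120.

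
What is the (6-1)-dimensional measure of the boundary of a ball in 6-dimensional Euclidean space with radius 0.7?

|∂B_6(0.7)| ≈ 5.21122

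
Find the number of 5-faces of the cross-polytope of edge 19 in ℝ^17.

Each 5-face is the convex hull of 6 vertices, one chosen as ±e_i from each of 6 distinct axes: 2^6·C(17,6) = 792064.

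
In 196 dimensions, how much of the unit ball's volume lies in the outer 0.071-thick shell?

Shell fraction = 1 - (1-0.071)^196 ≈ 0.9999994616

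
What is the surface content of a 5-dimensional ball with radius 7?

S = n·V_n(r)/r = 5·V_5(7)/7 (volume-to-surface relation), giving 19208·π^2/3 ≈ 63191.8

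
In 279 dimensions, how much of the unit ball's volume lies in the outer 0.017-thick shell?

V(inner)/V(outer) = ((1-0.017)/1)^279 ≈ 0.008364, so the shell fraction is 0.991636.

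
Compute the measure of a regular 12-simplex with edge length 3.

V_12 = √(13) · 3^12 / (12! · 2^(12/2)) ≈ 6.25043e-05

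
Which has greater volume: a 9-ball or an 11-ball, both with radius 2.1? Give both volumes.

V_9(2.1) ≈ 2619.94. V_11(2.1) ≈ 6599.59. The 11-ball is larger.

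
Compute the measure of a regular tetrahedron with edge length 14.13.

Volume = (√2/12) · 14.13³ = 332.476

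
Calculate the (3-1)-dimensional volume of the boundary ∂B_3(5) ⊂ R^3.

|∂B_3(5)| = 4πr² = 4π·(5)² ≈ 314.159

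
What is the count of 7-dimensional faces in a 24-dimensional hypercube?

An n-cube has C(n,k)·2^(n-k) k-faces. Here C(24,7)·2^17 = 346104·131072 = 45364543488.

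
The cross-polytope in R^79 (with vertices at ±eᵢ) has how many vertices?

The 79-dimensional cross-polytope has 2n = 2·79 = 158 vertices.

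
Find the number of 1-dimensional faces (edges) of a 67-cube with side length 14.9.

An n-cube has n·2^(n-1) edges. With n = 67: 67·73786976294838206464 = 4943727411754159833088.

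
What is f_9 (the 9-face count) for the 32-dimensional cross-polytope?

An n-cross-polytope has 2^(k+1)·C(n,k+1) k-faces. Here 2^10·C(32,10) = 1024·64512240 = 66060533760.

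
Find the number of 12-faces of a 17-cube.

f_12(17-cube) = (17 choose 12) · 2^5 = 198016.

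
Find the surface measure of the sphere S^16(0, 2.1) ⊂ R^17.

S = n·V_n(r)/r = 17·V_17(2.1)/2.1 (volume-to-surface relation), giving 342861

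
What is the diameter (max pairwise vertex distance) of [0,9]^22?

Diagonal = √22 · 9 ≈ 42.2137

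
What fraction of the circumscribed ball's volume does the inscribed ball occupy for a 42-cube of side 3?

V_in / V_out = (r_in/r_out)^42 = (1/√42)^42 = 42^(-42/2) ≈ 8.1614e-35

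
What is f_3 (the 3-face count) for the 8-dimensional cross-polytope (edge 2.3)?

Each 3-face is the convex hull of 4 vertices, one chosen as ±e_i from each of 4 distinct axes: 2^4·C(8,4) = 1120.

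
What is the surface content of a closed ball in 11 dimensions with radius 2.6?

The surface area of an n-ball is 2π^(n/2) r^(n-1) / Γ(n/2). For n=11, r=2.6: 292571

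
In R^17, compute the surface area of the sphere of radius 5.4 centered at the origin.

S = n·V_n(r)/r = 17·V_17(5.4)/5.4 (volume-to-surface relation), giving 1.25288e+12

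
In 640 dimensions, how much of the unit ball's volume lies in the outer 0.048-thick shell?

V(inner)/V(outer) = ((1-0.048)/1)^640 ≈ 2.126e-14, so the shell fraction is 1 - 2.126e-14.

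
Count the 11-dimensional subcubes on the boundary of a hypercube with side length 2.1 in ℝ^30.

f_11(30-cube) = (30 choose 11) · 2^19 = 28640437862400.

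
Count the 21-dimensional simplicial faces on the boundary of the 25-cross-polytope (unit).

Number of 21-faces = 2^(21+1) · C(25,21+1) = 4194304 · 2300 = 9646899200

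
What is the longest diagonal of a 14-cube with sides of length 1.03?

||(1.03,1.03,...,1.03)|| = √(14)·1.03 ≈ 3.85391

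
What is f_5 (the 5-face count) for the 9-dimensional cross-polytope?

Each 5-face is the convex hull of 6 vertices, one chosen as ±e_i from each of 6 distinct axes: 2^6·C(9,6) = 5376.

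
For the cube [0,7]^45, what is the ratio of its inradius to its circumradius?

For an n-cube of any side s, the inradius is s/2 and the circumradius is s√n/2, so the ratio is 1/√45 ≈ 0.149071.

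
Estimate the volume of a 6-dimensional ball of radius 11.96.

Volume = π^{6/2}·(11.96)^6/Γ(4) ≈ 1.51247e+07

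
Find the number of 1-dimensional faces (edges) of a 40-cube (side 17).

The 40-cube has n·2^(n-1) = 40·2^39 = 40·549755813888 = 21990232555520 edges.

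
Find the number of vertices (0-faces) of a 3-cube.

f_0(3-cube) = (3 choose 0) · 2^3 = 8.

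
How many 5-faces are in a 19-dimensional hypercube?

Number of 5-faces = C(19,5) · 2^(19-5) = 11628 · 16384 = 190513152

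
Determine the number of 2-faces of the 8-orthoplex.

Each 2-face is the convex hull of 3 vertices, one chosen as ±e_i from each of 3 distinct axes: 2^3·C(8,3) = 448.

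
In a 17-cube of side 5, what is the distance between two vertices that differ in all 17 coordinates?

Diagonal = √17 · 5 ≈ 20.6155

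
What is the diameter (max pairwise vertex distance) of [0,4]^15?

The space diagonal of an n-cube of side s is s√n. Here 4·√15 ≈ 15.4919.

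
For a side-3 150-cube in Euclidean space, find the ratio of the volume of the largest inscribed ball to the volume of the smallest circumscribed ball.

V_in / V_out = (r_in/r_out)^150 = (1/√150)^150 = 150^(-150/2) ≈ 6.21091e-164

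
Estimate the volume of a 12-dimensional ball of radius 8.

The n-ball volume is π^(n/2)·r^n/Γ(n/2+1). With n=12, r=8: V = 4294967296·π^6/45 ≈ 9.17586e+10.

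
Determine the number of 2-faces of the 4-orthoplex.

An n-cross-polytope has 2^(k+1)·C(n,k+1) k-faces. Here 2^3·C(4,3) = 8·4 = 32.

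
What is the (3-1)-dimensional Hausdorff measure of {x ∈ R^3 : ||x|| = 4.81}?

The surface area of an n-ball is 2π^(n/2) r^(n-1) / Γ(n/2). For n=3, r=4.81: 4πr² = 4π·(4.81)² ≈ 290.737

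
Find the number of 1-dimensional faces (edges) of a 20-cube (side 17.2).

An n-cube has n·2^(n-1) edges. With n = 20: 20·524288 = 10485760.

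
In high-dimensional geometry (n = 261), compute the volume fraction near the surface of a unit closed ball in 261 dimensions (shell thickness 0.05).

1 - (1-0.05)^261 ≈ 0.9999984659 ≈ 99.999847%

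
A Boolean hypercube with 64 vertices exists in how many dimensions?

The n-cube has 2^n vertices, and 64 = 2^6, so n = 6.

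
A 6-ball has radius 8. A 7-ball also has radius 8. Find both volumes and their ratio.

V_6(8) ≈ 1.35468e+06. V_7(8) ≈ 9.90855e+06. Ratio V_6/V_7 ≈ 0.1367.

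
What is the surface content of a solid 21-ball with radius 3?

The surface area of an n-ball is 2π^(n/2) r^(n-1) / Γ(n/2). For n=21, r=3: 88159684608·π^10/8083075 ≈ 1.02139e+09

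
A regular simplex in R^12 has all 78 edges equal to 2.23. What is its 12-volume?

Volume = 2.23^12 · √(13/2^12) / 12! ≈ 1.77874e-06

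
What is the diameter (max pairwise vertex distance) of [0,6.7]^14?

||(6.7,6.7,...,6.7)|| = √(14)·6.7 ≈ 25.0691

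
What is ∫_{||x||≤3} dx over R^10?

V_10(3) = π^(10/2) · (3)^10 / Γ(10/2 + 1) = 19683·π^5/40 ≈ 150585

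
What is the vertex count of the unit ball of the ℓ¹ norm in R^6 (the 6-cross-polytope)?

Number of vertices = 2n = 12.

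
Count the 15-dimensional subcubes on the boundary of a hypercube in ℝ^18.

Choose 15 of 18 axes to span the face (C(18,15) = 816 ways), then fix each of the remaining 3 coordinates at one of its two extreme values (2^3 = 8 ways): 816·8 = 6528.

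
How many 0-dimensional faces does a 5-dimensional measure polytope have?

f_0(5-cube) = (5 choose 0) · 2^5 = 32.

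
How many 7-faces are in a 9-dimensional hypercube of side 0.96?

An n-cube has C(n,k)·2^(n-k) k-faces. Here C(9,7)·2^2 = 36·4 = 144.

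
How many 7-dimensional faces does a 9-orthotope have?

Number of 7-faces = C(9,7) · 2^(9-7) = 36 · 4 = 144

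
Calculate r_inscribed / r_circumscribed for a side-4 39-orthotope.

r_in = 4/2 (half the side); r_out = 4√39/2 (half the diagonal). Ratio = 1/√39 ≈ 0.160128.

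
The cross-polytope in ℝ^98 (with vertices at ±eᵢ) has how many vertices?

The 98-dimensional cross-polytope has 2n = 2·98 = 196 vertices.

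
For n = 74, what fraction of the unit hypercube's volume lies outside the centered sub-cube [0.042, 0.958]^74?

1 - (1 - 2·0.042)^74 = 1 - 0.916^74 ≈ 0.998486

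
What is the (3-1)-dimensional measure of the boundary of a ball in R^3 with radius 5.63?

|∂B_3(5.63)| = 4πr² = 4π·(5.63)² ≈ 398.315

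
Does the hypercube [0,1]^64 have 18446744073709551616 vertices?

True. The 64-cube has 2^64 = 18446744073709551616 vertices.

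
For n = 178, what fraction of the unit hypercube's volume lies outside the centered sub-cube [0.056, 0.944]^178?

Shell fraction = 1 - (1-0.112)^178 ≈ 0.9999999993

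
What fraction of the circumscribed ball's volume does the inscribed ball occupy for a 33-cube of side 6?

Volume scales as r^n, and r_in/r_out = 1/√33, giving (1/√33)^33 ≈ 8.80076e-26.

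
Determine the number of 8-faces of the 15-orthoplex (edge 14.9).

Each 8-face is the convex hull of 9 vertices, one chosen as ±e_i from each of 9 distinct axes: 2^9·C(15,9) = 2562560.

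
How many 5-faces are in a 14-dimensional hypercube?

An n-cube has C(n,k)·2^(n-k) k-faces. Here C(14,5)·2^9 = 2002·512 = 1025024.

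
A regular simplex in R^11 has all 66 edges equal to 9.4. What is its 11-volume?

V_11 = √(12) · 9.4^11 / (11! · 2^(11/2)) ≈ 97.0904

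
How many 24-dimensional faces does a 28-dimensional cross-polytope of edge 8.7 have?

Number of 24-faces = 2^(24+1) · C(28,24+1) = 33554432 · 3276 = 109924319232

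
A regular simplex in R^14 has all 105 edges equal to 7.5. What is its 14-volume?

For a regular n-simplex with edge a, V = (a^n / n!)·√((n+1)/2^n). With a=7.5, n=14: V ≈ 0.618422.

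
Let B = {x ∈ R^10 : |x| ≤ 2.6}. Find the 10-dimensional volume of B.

The n-ball volume is π^(n/2)·r^n/Γ(n/2+1). With n=10, r=2.6: V ≈ 35999.9.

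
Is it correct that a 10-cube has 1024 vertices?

True. The 10-cube has 2^10 = 1024 vertices.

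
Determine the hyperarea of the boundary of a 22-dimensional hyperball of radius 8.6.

S = n·V_n(r)/r = 22·V_22(8.6)/8.6 (volume-to-surface relation), giving 6.82941e+18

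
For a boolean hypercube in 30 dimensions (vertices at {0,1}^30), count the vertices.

An n-cube has 2^n vertices; for n = 30 that is 2^30 = 1073741824.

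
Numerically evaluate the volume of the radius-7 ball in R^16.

Volume = π^{16/2}·(7)^16/Γ(9) = 4747561509943·π^8/5760 ≈ 7.82073e+12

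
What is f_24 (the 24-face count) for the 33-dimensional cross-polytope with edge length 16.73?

An n-cross-polytope has 2^(k+1)·C(n,k+1) k-faces. Here 2^25·C(33,25) = 33554432·13884156 = 465874968379392.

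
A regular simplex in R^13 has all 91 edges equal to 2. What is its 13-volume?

V = (2^13 / 13!) · √((13+1) / 2^13) ≈ 5.43849e-08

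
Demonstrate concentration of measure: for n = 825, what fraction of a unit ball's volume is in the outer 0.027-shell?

1 - (1-0.027)^825 ≈ 1 - 1.56e-10 ≈ (100 - 1.56e-08)%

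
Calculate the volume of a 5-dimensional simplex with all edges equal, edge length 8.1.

Volume = 8.1^5 · √(6/2^5) / 5! ≈ 125.818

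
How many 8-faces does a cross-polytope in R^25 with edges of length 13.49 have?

Each 8-face is the convex hull of 9 vertices, one chosen as ±e_i from each of 9 distinct axes: 2^9·C(25,9) = 1046003200.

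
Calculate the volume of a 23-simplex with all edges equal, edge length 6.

For a regular n-simplex with edge a, V = (a^n / n!)·√((n+1)/2^n). With a=6, n=23: V ≈ 5.16708e-08.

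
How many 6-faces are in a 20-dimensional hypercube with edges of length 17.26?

f_6(20-cube) = (20 choose 6) · 2^14 = 635043840.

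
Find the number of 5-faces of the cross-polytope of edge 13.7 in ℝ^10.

Number of 5-faces = 2^(5+1) · C(10,5+1) = 64 · 210 = 13440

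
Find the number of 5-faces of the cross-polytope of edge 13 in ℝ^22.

Number of 5-faces = 2^(5+1) · C(22,5+1) = 64 · 74613 = 4775232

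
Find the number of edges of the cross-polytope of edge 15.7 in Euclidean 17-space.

Number of 1-faces = 2^(1+1) · C(17,1+1) = 4 · 136 = 544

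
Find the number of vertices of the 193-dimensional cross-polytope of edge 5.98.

The 193-dimensional cross-polytope has 2n = 2·193 = 386 vertices.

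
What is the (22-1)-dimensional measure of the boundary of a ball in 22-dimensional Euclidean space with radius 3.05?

The surface area of an n-ball is 2π^(n/2) r^(n-1) / Γ(n/2). For n=22, r=3.05: 2.40001e+09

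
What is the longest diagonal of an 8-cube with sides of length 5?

Diagonal = √8 · 5 ≈ 14.1421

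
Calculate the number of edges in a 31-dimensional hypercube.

Number of 1-faces = C(31,1)·2^(31-1) = 31·1073741824 = 33285996544.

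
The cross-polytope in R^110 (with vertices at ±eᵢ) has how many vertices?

An n-cross-polytope has 2n vertices; here n = 110, giving 220.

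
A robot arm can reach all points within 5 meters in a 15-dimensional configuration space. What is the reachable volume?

V_15(5) = π^(15/2) · (5)^15 / Γ(15/2 + 1) = 312500000000·π^7/81081 ≈ 1.16407e+10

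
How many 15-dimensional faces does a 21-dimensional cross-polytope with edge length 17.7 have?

Number of 15-faces = 2^(15+1) · C(21,15+1) = 65536 · 20349 = 1333592064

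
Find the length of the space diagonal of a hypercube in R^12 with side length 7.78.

Diagonal = √12 · 7.78 ≈ 26.9507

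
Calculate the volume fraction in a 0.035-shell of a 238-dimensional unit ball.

V(inner)/V(outer) = ((1-0.035)/1)^238 ≈ 0.0002077, so the shell fraction is 0.999792.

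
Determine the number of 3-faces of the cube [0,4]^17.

Choose 3 of 17 axes to span the face (C(17,3) = 680 ways), then fix each of the remaining 14 coordinates at one of its two extreme values (2^14 = 16384 ways): 680·16384 = 11141120.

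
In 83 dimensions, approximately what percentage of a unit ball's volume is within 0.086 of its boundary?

1 - (1-0.086)^83 ≈ 0.999426 ≈ 99.94%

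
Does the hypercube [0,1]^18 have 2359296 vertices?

False. The 18-cube has 2^18 = 262144 vertices.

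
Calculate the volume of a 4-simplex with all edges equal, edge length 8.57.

V = (8.57^4 / 4!) · √((4+1) / 2^4) ≈ 125.643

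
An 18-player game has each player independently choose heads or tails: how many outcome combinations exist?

The 18-cube has 2^18 = 262144 vertices.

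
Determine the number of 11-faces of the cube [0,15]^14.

Number of 11-faces = C(14,11) · 2^(14-11) = 364 · 8 = 2912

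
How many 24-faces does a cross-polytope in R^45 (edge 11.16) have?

Each 24-face is the convex hull of 25 vertices, one chosen as ±e_i from each of 25 distinct axes: 2^25·C(45,25) = 106363215218246418432.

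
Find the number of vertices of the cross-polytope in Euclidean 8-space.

f_0(8-orthoplex) = 2^1 · (8 choose 1) = 16.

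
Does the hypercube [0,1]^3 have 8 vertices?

True. The 3-cube has 2^3 = 8 vertices.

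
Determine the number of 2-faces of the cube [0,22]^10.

An n-cube has C(n,k)·2^(n-k) k-faces. Here C(10,2)·2^8 = 45·256 = 11520.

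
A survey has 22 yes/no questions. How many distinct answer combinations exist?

An n-cube has 2^n vertices; for n = 22 that is 2^22 = 4194304.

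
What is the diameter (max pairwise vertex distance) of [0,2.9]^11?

d = √(2.9² + 2.9² + ... + 2.9²) [11 terms] = √(11·2.9²) = 2.9√11 ≈ 9.61821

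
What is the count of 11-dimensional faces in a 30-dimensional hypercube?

Choose 11 of 30 axes to span the face (C(30,11) = 54627300 ways), then fix each of the remaining 19 coordinates at one of its two extreme values (2^19 = 524288 ways): 54627300·524288 = 28640437862400.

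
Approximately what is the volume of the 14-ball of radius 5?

Volume = π^{14/2}·(5)^14/Γ(8) = 1220703125·π^7/1008 ≈ 3.65762e+09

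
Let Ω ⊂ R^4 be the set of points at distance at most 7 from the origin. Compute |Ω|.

Volume = π^{4/2}·(7)^4/Γ(3) = 2401·π^2/2 ≈ 11848.5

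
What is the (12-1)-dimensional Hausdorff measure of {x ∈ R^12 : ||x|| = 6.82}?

S_12(6.82) = 2·π^(12/2)·(6.82)^11 / Γ(12/2) ≈ 2.3789e+10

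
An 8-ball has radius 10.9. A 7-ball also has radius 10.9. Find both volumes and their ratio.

V_8(10.9) ≈ 8.08724e+08. V_7(10.9) ≈ 8.63706e+07. Ratio V_8/V_7 ≈ 9.363.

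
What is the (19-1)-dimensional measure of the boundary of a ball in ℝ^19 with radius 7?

S = n·V_n(r)/r = 19·V_19(7)/7 (volume-to-surface relation), giving 238213646322899968·π^9/4922775 ≈ 1.44247e+15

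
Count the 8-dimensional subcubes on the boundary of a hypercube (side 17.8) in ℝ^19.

Choose 8 of 19 axes to span the face (C(19,8) = 75582 ways), then fix each of the remaining 11 coordinates at one of its two extreme values (2^11 = 2048 ways): 75582·2048 = 154791936.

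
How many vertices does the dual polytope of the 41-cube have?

The vertices are ±e_1, ..., ±e_41, so there are 2·41 = 82.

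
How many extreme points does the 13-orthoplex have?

The vertices are ±e_1, ..., ±e_13, so there are 2·13 = 26.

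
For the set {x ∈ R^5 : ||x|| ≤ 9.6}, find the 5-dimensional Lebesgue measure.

V_5(9.6) = π^(5/2) · (9.6)^5 / Γ(5/2 + 1) ≈ 429195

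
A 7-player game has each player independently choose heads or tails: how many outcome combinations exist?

Number of vertices = 2^7 = 128.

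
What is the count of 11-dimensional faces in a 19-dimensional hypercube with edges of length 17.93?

An n-cube has C(n,k)·2^(n-k) k-faces. Here C(19,11)·2^8 = 75582·256 = 19348992.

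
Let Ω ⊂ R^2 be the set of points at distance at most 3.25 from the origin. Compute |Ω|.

The n-ball volume is π^(n/2)·r^n/Γ(n/2+1). With n=2, r=3.25: V ≈ 33.1831.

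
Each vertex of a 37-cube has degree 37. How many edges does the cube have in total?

The 37-cube has n·2^(n-1) = 37·2^36 = 37·68719476736 = 2542620639232 edges.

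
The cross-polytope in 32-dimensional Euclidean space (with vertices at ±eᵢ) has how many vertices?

The 32-dimensional cross-polytope has 2n = 2·32 = 64 vertices.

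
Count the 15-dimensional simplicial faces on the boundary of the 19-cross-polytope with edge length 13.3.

f_15(19-orthoplex) = 2^16 · (19 choose 16) = 63504384.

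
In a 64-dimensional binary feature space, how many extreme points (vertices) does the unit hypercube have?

Each vertex is a binary string of length 64, so there are 2^64 = 18446744073709551616.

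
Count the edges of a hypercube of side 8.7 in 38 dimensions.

Number of 1-faces = C(38,1)·2^(38-1) = 38·137438953472 = 5222680231936.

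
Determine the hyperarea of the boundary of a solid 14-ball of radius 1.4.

The surface area of an n-ball is 2π^(n/2) r^(n-1) / Γ(n/2). For n=14, r=1.4: 665.903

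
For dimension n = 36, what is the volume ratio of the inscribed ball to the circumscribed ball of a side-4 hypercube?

V_in / V_out = (r_in/r_out)^36 = (1/√36)^36 = 36^(-36/2) ≈ 9.69516e-29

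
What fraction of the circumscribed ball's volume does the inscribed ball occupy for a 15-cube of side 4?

V_in / V_out = (r_in/r_out)^15 = (1/√15)^15 = 15^(-15/2) ≈ 1.51118e-09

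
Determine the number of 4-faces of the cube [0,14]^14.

Number of 4-faces = C(14,4) · 2^(14-4) = 1001 · 1024 = 1025024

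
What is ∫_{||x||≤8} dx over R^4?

V = 2048·π^2 ≈ 20212.9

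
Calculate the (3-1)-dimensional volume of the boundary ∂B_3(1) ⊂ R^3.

S = n·V_n(r)/r = 3·V_3(1)/1 (volume-to-surface relation), giving 4πr² = 4π·(1)² ≈ 12.5664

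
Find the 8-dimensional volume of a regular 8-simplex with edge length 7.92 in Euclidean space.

For a regular n-simplex with edge a, V = (a^n / n!)·√((n+1)/2^n). With a=7.92, n=8: V ≈ 71.9917.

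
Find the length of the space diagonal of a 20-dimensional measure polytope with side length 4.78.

d = √(4.78² + 4.78² + ... + 4.78²) [20 terms] = √(20·4.78²) = 4.78√20 ≈ 21.3768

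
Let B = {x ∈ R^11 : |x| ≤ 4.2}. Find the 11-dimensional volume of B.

V_11(4.2) = π^(11/2) · (4.2)^11 / Γ(11/2 + 1) ≈ 1.3516e+07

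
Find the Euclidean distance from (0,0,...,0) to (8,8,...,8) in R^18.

The space diagonal of an n-cube of side s is s√n. Here 8·√18 ≈ 33.9411.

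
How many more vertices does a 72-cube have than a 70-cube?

The 72-cube has 2^72 = 4722366482869645213696 vertices. The 70-cube has 2^70 = 1180591620717411303424 vertices. Difference: 4722366482869645213696 - 1180591620717411303424 = 3541774862152233910272.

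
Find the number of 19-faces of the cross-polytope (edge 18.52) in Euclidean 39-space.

An n-cross-polytope has 2^(k+1)·C(n,k+1) k-faces. Here 2^20·C(39,20) = 1048576·68923264410 = 72271280901980160.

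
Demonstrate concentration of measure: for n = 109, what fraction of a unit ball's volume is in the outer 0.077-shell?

1 - (1-0.077)^109 ≈ 0.999839 ≈ 99.9839%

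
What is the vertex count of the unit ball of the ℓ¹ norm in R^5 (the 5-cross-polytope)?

The vertices are ±e_1, ..., ±e_5, so there are 2·5 = 10.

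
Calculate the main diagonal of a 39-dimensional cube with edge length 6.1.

Diagonal = √39 · 6.1 ≈ 38.0945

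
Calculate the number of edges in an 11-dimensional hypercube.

An n-cube has n·2^(n-1) edges. With n = 11: 11·1024 = 11264.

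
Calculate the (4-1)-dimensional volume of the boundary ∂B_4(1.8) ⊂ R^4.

S_4(1.8) = 2·π^(4/2)·(1.8)^3 / Γ(4/2) ≈ 115.119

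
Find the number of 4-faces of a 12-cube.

An n-cube has C(n,k)·2^(n-k) k-faces. Here C(12,4)·2^8 = 495·256 = 126720.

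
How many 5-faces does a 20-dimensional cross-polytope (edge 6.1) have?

Each 5-face is the convex hull of 6 vertices, one chosen as ±e_i from each of 6 distinct axes: 2^6·C(20,6) = 2480640.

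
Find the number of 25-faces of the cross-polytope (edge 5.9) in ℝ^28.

An n-cross-polytope has 2^(k+1)·C(n,k+1) k-faces. Here 2^26·C(28,26) = 67108864·378 = 25367150592.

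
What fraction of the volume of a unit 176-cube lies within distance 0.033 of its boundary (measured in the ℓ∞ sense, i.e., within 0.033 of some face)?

1 - (1 - 2·0.033)^176 = 1 - 0.934^176 ≈ 0.999994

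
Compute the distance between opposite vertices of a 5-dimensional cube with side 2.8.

d = √(2.8² + 2.8² + ... + 2.8²) [5 terms] = √(5·2.8²) = 2.8√5 ≈ 6.26099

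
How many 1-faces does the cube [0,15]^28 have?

An n-cube has n·2^(n-1) edges. With n = 28: 28·134217728 = 3758096384.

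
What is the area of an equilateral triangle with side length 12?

Area = (√3/4) · 12² = 62.3538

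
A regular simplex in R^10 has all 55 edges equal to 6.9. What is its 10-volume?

V = (6.9^10 / 10!) · √((10+1) / 2^10) ≈ 6.98673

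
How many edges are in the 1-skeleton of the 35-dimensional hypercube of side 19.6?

The 35-cube has n·2^(n-1) = 35·2^34 = 35·17179869184 = 601295421440 edges.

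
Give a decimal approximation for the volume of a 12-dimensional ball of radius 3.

V_12(3) = π^(12/2) · (3)^12 / Γ(12/2 + 1) = 59049·π^6/80 ≈ 709613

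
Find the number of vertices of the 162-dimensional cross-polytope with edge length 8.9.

The 162-dimensional cross-polytope has 2n = 2·162 = 324 vertices.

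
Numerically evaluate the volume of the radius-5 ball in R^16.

V_16(5) = π^(16/2) · (5)^16 / Γ(16/2 + 1) = 30517578125·π^8/8064 ≈ 3.59086e+10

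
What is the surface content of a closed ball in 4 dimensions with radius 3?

|∂B_4(3)| = 54·π^2 ≈ 532.959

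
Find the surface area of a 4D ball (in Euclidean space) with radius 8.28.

The surface area of an n-ball is 2π^(n/2) r^(n-1) / Γ(n/2). For n=4, r=8.28: 11205.2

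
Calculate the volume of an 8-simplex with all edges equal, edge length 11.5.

V_8 = √(9) · 11.5^8 / (8! · 2^(8/2)) ≈ 1422.54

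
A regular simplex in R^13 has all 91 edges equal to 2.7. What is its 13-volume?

For a regular n-simplex with edge a, V = (a^n / n!)·√((n+1)/2^n). With a=2.7, n=13: V ≈ 2.69041e-06.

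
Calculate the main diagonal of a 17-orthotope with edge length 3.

The space diagonal of an n-cube of side s is s√n. Here 3·√17 ≈ 12.3693.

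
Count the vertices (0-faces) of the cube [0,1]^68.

An n-cube has 2^n vertices; for n = 68 that is 2^68 = 295147905179352825856.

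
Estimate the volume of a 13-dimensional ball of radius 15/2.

Volume = π^{13/2}·(15/2)^13/Γ(15/2) = 14416259765625·π^6/64064 ≈ 2.1634e+11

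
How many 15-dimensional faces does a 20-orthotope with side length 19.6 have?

Choose 15 of 20 axes to span the face (C(20,15) = 15504 ways), then fix each of the remaining 5 coordinates at one of its two extreme values (2^5 = 32 ways): 15504·32 = 496128.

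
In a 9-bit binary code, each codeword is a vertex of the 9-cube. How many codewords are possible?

Each vertex is a binary string of length 9, so there are 2^9 = 512.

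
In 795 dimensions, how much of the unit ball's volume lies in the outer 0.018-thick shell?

V(inner)/V(outer) = ((1-0.018)/1)^795 ≈ 5.353e-07, so the shell fraction is 0.9999994647.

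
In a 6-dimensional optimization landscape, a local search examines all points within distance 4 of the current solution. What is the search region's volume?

Volume = π^{6/2}·(4)^6/Γ(4) = 2048·π^3/3 ≈ 21167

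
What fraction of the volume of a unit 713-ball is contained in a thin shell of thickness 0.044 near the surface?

V(inner)/V(outer) = ((1-0.044)/1)^713 ≈ 1.165e-14, so the shell fraction is 1 - 1.165e-14.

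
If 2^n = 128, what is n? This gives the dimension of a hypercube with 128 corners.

n = log_2(128) = 7.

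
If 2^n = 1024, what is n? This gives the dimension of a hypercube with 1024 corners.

The n-cube has 2^n vertices, and 1024 = 2^10, so n = 10.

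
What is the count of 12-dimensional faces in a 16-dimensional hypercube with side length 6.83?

Number of 12-faces = C(16,12) · 2^(16-12) = 1820 · 16 = 29120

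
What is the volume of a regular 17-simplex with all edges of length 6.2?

V = (6.2^17 / 17!) · √((17+1) / 2^17) ≈ 0.000973804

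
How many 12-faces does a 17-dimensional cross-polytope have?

An n-cross-polytope has 2^(k+1)·C(n,k+1) k-faces. Here 2^13·C(17,13) = 8192·2380 = 19496960.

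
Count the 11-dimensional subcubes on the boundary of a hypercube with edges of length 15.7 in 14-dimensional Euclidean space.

Number of 11-faces = C(14,11) · 2^(14-11) = 364 · 8 = 2912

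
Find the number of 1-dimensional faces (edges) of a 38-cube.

The 38-cube has n·2^(n-1) = 38·2^37 = 38·137438953472 = 5222680231936 edges.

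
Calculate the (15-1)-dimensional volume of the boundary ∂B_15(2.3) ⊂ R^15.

|∂B_15(2.3)| ≈ 663301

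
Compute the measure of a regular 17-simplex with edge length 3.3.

V_17 = √(18) · 3.3^17 / (17! · 2^(17/2)) ≈ 2.15055e-08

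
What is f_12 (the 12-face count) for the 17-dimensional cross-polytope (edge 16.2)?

Each 12-face is the convex hull of 13 vertices, one chosen as ±e_i from each of 13 distinct axes: 2^13·C(17,13) = 19496960.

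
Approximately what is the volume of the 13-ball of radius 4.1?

V_13(4.1) = π^(13/2) · (4.1)^13 / Γ(13/2 + 1) ≈ 8.42425e+07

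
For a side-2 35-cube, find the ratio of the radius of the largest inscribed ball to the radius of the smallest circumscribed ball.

r_in = 2/2 (half the side); r_out = 2√35/2 (half the diagonal). Ratio = 1/√35 ≈ 0.169031.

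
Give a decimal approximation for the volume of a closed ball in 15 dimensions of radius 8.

V = 9007199254740992·π^7/2027025 ≈ 1.34208e+13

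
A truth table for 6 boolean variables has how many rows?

Number of vertices = 2^6 = 64.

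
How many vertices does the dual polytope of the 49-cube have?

The 49-dimensional cross-polytope has 2n = 2·49 = 98 vertices.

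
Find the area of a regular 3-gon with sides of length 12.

Area = (√3/4) · 12² = 62.3538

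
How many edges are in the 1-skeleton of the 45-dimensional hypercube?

An n-cube has n·2^(n-1) edges. With n = 45: 45·17592186044416 = 791648371998720.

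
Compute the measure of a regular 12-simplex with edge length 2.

V = (2^12 / 12!) · √((12+1) / 2^12) ≈ 4.81742e-07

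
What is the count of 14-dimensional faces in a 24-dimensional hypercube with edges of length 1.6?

An n-cube has C(n,k)·2^(n-k) k-faces. Here C(24,14)·2^10 = 1961256·1024 = 2008326144.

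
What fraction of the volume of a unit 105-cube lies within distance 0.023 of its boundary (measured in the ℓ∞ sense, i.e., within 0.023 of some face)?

1 - (1 - 2·0.023)^105 = 1 - 0.954^105 ≈ 0.992878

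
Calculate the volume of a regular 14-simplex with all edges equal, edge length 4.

V = (4^14 / 14!) · √((14+1) / 2^14) ≈ 9.31681e-05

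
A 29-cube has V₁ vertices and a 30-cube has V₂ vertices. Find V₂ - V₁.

V₁ = 2^29 = 536870912. V₂ = 2^30 = 1073741824. V₂ - V₁ = 536870912.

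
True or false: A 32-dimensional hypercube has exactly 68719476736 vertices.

False. The 32-cube has 2^32 = 4294967296 vertices.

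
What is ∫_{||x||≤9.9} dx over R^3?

V_3(9.9) = π^(3/2) · (9.9)^3 / Γ(3/2 + 1) ≈ 4064.38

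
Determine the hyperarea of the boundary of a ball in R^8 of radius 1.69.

S = n·V_n(r)/r = 8·V_8(1.69)/1.69 (volume-to-surface relation), giving 1278.45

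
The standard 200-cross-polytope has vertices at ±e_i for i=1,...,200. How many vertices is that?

The 200-dimensional cross-polytope has 2n = 2·200 = 400 vertices.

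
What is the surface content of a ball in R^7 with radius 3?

|∂B_7(3)| = 3888·π^3/5 ≈ 24110.5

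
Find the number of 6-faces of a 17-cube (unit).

f_6(17-cube) = (17 choose 6) · 2^11 = 25346048.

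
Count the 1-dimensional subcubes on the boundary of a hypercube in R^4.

f_1(4-cube) = (4 choose 1) · 2^3 = 32.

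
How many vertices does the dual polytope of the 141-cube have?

The vertices are ±e_1, ..., ±e_141, so there are 2·141 = 282.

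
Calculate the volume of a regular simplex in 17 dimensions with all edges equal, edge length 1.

V_17 = √(18) · 1^17 / (17! · 2^(17/2)) ≈ 3.29468e-17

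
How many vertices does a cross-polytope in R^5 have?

f_0(5-orthoplex) = 2^1 · (5 choose 1) = 10.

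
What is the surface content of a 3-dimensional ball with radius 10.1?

S = n·V_n(r)/r = 3·V_3(10.1)/10.1 (volume-to-surface relation), giving 4πr² = 4π·(10.1)² ≈ 1281.9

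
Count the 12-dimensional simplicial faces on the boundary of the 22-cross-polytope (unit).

f_12(22-orthoplex) = 2^13 · (22 choose 13) = 4074864640.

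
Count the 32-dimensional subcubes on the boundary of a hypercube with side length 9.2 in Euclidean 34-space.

An n-cube has C(n,k)·2^(n-k) k-faces. Here C(34,32)·2^2 = 561·4 = 2244.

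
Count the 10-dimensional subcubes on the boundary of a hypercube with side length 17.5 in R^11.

Choose 10 of 11 axes to span the face (C(11,10) = 11 ways), then fix each of the remaining 1 coordinate at one of its two extreme values (2^1 = 2 ways): 11·2 = 22.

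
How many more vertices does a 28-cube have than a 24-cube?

The 28-cube has 2^28 = 268435456 vertices. The 24-cube has 2^24 = 16777216 vertices. Difference: 268435456 - 16777216 = 251658240.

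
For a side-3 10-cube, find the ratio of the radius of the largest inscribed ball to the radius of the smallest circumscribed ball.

Ratio = (s/2)/(s√10/2) = 10^(-1/2) ≈ 0.316228.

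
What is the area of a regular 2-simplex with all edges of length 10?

Area = (√3/4) · 10² = 43.3013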